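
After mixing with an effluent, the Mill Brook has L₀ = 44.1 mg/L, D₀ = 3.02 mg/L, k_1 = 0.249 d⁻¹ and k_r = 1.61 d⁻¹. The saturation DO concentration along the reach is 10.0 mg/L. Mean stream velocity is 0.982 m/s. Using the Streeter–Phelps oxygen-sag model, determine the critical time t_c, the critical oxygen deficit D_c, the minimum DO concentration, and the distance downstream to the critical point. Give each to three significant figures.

With k_r/k_1 = 6.466 and 1 − D₀(k_r−k_1)/(k_1 L₀) = 0.6257,
t_c = ln(6.466 × 0.6257) / (1.61 − 0.249) = ln(4.046) / 1.361 = 1.398/1.361 = 1.027 d.
L(t_c) = L₀ e^(−k_1 t_c) = 44.1 × 0.7744 = 34.15 mg/L, and at the critical point k_r D_c = k_1 L, so D_c = (0.249/1.61) × 34.15 = 5.282 mg/L.
Minimum DO = C_s − D_c = 10.0 − 5.282 = 4.718 mg/L.
x_c = v t_c = 0.982 m/s × 1.027 d × 86400 s/d = 87130 m ≈ 87.1 km.

t_c ≈ 1.03 d; D_c ≈ 5.28 mg/L; min DO ≈ 4.72 mg/L; x_c ≈ 87.1 km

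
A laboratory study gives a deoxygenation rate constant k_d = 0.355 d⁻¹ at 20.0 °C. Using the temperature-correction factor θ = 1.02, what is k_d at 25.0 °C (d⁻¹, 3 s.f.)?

k_d ≈ 0.392 d⁻¹

k_d(T₂) = k_d(T₁) · θ^(T₂−T₁) = 0.355 × 1.02^(25.0−20.0)
= 0.355 × 1.02^5.00 = 0.355 × 1.104 = 0.3919 d⁻¹.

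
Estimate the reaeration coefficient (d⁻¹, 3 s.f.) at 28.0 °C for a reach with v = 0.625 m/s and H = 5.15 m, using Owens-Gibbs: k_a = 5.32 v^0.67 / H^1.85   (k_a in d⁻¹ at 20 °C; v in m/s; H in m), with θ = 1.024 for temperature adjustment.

k_a ≈ 0.226 d⁻¹

k_a(20) = 5.32 × 0.625^0.67 / 5.15^1.85 = 5.32 × 0.7299 / 20.74 = 0.1872 d⁻¹.
k_a(28.0) = 0.1872 × 1.024^(28.0−20) = 0.1872 × 1.209 = 0.2263 d⁻¹.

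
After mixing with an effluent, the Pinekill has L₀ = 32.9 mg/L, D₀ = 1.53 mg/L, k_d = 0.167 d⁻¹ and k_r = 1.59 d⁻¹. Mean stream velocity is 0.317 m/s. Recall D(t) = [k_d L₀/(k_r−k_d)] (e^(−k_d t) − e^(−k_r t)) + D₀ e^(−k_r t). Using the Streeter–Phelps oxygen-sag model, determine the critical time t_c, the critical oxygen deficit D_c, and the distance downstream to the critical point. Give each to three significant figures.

t_c ≈ 1.23 d; D_c ≈ 2.81 mg/L; x_c ≈ 33.7 km

t_c = [1/(k_r−k_d)] ln[(k_r/k_d)(1 − D₀(k_r−k_d)/(k_d L₀))]
= [1/(1.59−0.167)] ln[(1.59/0.167)(1 − 1.53×1.423/(0.167×32.9))]
= (1/1.423) ln[9.521 × 0.6037] = 0.7027 × ln(5.748) = 0.7027 × 1.749 = 1.229 d.
L(t_c) = L₀ e^(−k_d t_c) = 32.9 × 0.8144 = 26.80 mg/L, and at the critical point k_r D_c = k_d L, so D_c = (0.167/1.59) × 26.80 = 2.814 mg/L.
x_c = v t_c = 0.317 m/s × 1.229 d × 86400 s/d = 33660 m ≈ 33.7 km.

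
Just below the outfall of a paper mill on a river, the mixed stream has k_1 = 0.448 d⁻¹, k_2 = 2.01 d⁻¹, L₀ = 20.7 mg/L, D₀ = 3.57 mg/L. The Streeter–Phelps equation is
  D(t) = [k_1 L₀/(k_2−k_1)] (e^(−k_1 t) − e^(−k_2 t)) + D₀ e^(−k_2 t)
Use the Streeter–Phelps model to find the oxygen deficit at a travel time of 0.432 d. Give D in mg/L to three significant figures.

k_1 L₀/(k_2−k_1) = 0.448×20.7/(2.01−0.448) = 9.274/1.562 = 5.937 mg/L.
e^(−k_1 t) = e^(−0.448×0.4320) = 0.8240; e^(−k_2 t) = e^(−2.01×0.4320) = 0.4197.
D = 5.937 × (0.8240 − 0.4197) + 3.57 × 0.4197 = 2.401 + 1.498 = 3.899 mg/L.

D ≈ 3.90 mg/L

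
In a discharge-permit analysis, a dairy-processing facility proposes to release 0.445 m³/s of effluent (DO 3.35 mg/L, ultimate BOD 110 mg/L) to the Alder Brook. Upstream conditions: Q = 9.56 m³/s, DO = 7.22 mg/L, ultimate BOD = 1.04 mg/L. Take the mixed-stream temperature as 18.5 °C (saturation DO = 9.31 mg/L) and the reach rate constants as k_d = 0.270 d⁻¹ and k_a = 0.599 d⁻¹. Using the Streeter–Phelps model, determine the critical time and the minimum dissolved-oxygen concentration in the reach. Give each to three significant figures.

Mixed DO = (9.56×7.22 + 0.445×3.35)/(9.56+0.445) = 70.51/10.01 = 7.048 mg/L.
Mixed L₀ = (9.56×1.04 + 0.445×110)/(10.01) = 58.89/10.01 = 5.886 mg/L.
Initial deficit D₀ = C_s − DO₀ = 9.31 − 7.048 = 2.262 mg/L.
t_c = (1/0.3290) ln[(0.599/0.270)(1 − 2.262×0.3290/(0.270×5.886))] = 3.040 × ln(1.180) = 0.5021 d.
D_c = (0.270/0.599) × 5.886 × e^(−0.270×0.5021) = 0.4508 × 5.886 × 0.8732 = 2.317 mg/L.
Minimum DO = 9.31 − 2.317 = 6.993 mg/L.

t_c ≈ 0.502 d; minimum DO ≈ 6.99 mg/L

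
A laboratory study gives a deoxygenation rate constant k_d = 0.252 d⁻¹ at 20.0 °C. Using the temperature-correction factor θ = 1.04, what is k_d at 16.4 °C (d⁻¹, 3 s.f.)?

k_d ≈ 0.219 d⁻¹

k_d(T₂) = k_d(T₁) · θ^(T₂−T₁) = 0.252 × 1.04^(16.4−20.0)
= 0.252 × 1.04^-3.60 = 0.252 × 0.8683 = 0.2188 d⁻¹.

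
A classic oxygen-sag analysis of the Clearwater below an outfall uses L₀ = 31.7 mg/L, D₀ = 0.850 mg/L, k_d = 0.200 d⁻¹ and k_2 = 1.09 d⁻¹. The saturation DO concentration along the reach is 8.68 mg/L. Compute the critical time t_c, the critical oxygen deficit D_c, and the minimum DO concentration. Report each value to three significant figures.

t_c = [1/(k_2−k_d)] ln[(k_2/k_d)(1 − D₀(k_2−k_d)/(k_d L₀))]
= [1/(1.09−0.200)] ln[(1.09/0.200)(1 − 0.850×0.8900/(0.200×31.7))]
= (1/0.8900) ln[5.450 × 0.8807] = 1.124 × ln(4.800) = 1.124 × 1.569 = 1.762 d.
L(t_c) = L₀ e^(−k_d t_c) = 31.7 × 0.7029 = 22.28 mg/L, and at the critical point k_2 D_c = k_d L, so D_c = (0.200/1.09) × 22.28 = 4.089 mg/L.
Minimum DO = C_s − D_c = 8.68 − 4.089 = 4.591 mg/L.

t_c ≈ 1.76 d; D_c ≈ 4.09 mg/L; min DO ≈ 4.59 mg/L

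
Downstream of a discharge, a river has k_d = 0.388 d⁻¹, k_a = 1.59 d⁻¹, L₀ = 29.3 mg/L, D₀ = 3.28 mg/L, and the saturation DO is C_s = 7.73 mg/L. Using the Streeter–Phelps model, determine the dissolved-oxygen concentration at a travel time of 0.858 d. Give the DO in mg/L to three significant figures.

k_d L₀/(k_a−k_d) = 0.388×29.3/(1.59−0.388) = 11.37/1.202 = 9.458 mg/L.
e^(−k_d t) = e^(−0.388×0.8580) = 0.7168; e^(−k_a t) = e^(−1.59×0.8580) = 0.2556.
D = 9.458 × (0.7168 − 0.2556) + 3.28 × 0.2556 = 4.363 + 0.8383 = 5.201 mg/L.
DO = C_s − D = 7.73 − 5.201 = 2.529 mg/L.

DO ≈ 2.53 mg/L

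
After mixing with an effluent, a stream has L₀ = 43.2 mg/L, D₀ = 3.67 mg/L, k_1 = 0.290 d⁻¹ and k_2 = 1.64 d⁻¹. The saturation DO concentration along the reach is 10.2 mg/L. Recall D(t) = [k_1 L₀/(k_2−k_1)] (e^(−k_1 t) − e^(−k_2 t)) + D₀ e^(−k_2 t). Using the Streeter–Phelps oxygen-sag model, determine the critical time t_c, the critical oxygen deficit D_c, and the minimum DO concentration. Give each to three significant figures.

t_c = [1/(k_2−k_1)] ln[(k_2/k_1)(1 − D₀(k_2−k_1)/(k_1 L₀))]
= [1/(1.64−0.290)] ln[(1.64/0.290)(1 − 3.67×1.350/(0.290×43.2))]
= (1/1.350) ln[5.655 × 0.6045] = 0.7407 × ln(3.419) = 0.7407 × 1.229 = 0.9106 d.
L(t_c) = L₀ e^(−k_1 t_c) = 43.2 × 0.7679 = 33.17 mg/L, and at the critical point k_2 D_c = k_1 L, so D_c = (0.290/1.64) × 33.17 = 5.866 mg/L.
Minimum DO = C_s − D_c = 10.2 − 5.866 = 4.334 mg/L.

t_c ≈ 0.911 d; D_c ≈ 5.87 mg/L; min DO ≈ 4.33 mg/L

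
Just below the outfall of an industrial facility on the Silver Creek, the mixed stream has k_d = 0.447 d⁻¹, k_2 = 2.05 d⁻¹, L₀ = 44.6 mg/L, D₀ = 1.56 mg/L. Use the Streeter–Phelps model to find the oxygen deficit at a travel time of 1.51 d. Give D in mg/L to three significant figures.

k_d L₀/(k_2−k_d) = 0.447×44.6/(2.05−0.447) = 19.94/1.603 = 12.44 mg/L.
e^(−k_d t) = e^(−0.447×1.510) = 0.5092; e^(−k_2 t) = e^(−2.05×1.510) = 0.04525.
D = 12.44 × (0.5092 − 0.04525) + 1.56 × 0.04525 = 5.770 + 0.07059 = 5.840 mg/L.

D ≈ 5.84 mg/L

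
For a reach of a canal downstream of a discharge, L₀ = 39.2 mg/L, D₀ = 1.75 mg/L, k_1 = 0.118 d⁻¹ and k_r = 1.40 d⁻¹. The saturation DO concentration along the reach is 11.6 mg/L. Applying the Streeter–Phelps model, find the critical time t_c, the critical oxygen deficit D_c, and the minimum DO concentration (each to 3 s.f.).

t_c = [1/(k_r−k_1)] ln[(k_r/k_1)(1 − D₀(k_r−k_1)/(k_1 L₀))]
= [1/(1.40−0.118)] ln[(1.40/0.118)(1 − 1.75×1.282/(0.118×39.2))]
= (1/1.282) ln[11.86 × 0.5150] = 0.7800 × ln(6.110) = 0.7800 × 1.810 = 1.412 d.
L(t_c) = L₀ e^(−k_1 t_c) = 39.2 × 0.8465 = 33.18 mg/L, and at the critical point k_r D_c = k_1 L, so D_c = (0.118/1.40) × 33.18 = 2.797 mg/L.
Minimum DO = C_s − D_c = 11.6 − 2.797 = 8.803 mg/L.

t_c ≈ 1.41 d; D_c ≈ 2.80 mg/L; min DO ≈ 8.80 mg/L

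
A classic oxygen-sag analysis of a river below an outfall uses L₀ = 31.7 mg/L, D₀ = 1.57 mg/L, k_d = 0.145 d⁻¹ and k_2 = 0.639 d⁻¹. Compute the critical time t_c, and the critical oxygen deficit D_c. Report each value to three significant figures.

t_c ≈ 2.63 d; D_c ≈ 4.91 mg/L

With k_2/k_d = 4.407 and 1 − D₀(k_2−k_d)/(k_d L₀) = 0.8313,
t_c = ln(4.407 × 0.8313) / (0.639 − 0.145) = ln(3.663) / 0.4940 = 1.298/0.4940 = 2.628 d.
L(t_c) = L₀ e^(−k_d t_c) = 31.7 × 0.6831 = 21.65 mg/L, and at the critical point k_2 D_c = k_d L, so D_c = (0.145/0.639) × 21.65 = 4.914 mg/L.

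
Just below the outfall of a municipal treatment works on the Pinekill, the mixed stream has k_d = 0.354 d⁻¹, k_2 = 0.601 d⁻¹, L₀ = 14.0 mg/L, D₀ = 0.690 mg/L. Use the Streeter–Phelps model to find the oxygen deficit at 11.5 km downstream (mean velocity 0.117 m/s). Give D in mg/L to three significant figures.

D ≈ 3.63 mg/L

Travel time t = x/v = 11.5 km / (0.117 m/s) = 11500 m / 0.117 m/s = 98290 s = 1.138 d.
k_d L₀/(k_2−k_d) = 0.354×14.0/(0.601−0.354) = 4.956/0.2470 = 20.06 mg/L.
e^(−k_d t) = e^(−0.354×1.138) = 0.6685; e^(−k_2 t) = e^(−0.601×1.138) = 0.5047.
D = 20.06 × (0.6685 − 0.5047) + 0.690 × 0.5047 = 3.286 + 0.3483 = 3.634 mg/L.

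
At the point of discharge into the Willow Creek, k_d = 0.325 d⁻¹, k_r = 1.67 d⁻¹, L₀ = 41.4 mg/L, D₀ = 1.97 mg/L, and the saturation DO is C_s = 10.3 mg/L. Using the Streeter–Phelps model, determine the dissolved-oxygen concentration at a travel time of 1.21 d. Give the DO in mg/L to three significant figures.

DO ≈ 4.61 mg/L

k_d L₀/(k_r−k_d) = 0.325×41.4/(1.67−0.325) = 13.46/1.345 = 10.00 mg/L.
e^(−k_d t) = e^(−0.325×1.210) = 0.6749; e^(−k_r t) = e^(−1.67×1.210) = 0.1326.
D = 10.00 × (0.6749 − 0.1326) + 1.97 × 0.1326 = 5.425 + 0.2611 = 5.686 mg/L.
DO = C_s − D = 10.3 − 5.686 = 4.614 mg/L.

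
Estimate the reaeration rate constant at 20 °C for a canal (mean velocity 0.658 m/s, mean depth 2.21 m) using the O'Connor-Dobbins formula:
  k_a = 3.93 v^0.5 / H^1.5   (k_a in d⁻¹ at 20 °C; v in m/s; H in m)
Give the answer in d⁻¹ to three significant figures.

k_a = 3.93 × 0.658^0.5 / 2.21^1.5 = 3.93 × 0.8112 / 3.285 = 0.9703 d⁻¹.

k_a ≈ 0.970 d⁻¹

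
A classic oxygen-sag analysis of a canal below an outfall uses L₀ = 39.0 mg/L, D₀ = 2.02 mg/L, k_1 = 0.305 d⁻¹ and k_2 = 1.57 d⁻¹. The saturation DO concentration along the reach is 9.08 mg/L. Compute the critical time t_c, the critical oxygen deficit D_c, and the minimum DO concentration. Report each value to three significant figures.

t_c = [1/(k_2−k_1)] ln[(k_2/k_1)(1 − D₀(k_2−k_1)/(k_1 L₀))]
= [1/(1.57−0.305)] ln[(1.57/0.305)(1 − 2.02×1.265/(0.305×39.0))]
= (1/1.265) ln[5.148 × 0.7852] = 0.7905 × ln(4.042) = 0.7905 × 1.397 = 1.104 d.
L(t_c) = L₀ e^(−k_1 t_c) = 39.0 × 0.7141 = 27.85 mg/L, and at the critical point k_2 D_c = k_1 L, so D_c = (0.305/1.57) × 27.85 = 5.410 mg/L.
Minimum DO = C_s − D_c = 9.08 − 5.410 = 3.670 mg/L.

t_c ≈ 1.10 d; D_c ≈ 5.41 mg/L; min DO ≈ 3.67 mg/L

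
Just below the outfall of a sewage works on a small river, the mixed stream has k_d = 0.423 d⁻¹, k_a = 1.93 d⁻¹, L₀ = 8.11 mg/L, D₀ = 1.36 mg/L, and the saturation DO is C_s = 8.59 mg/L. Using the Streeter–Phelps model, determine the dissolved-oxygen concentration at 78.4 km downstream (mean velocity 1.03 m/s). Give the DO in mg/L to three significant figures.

DO ≈ 7.19 mg/L

Travel time t = x/v = 78.4 km / (1.03 m/s) = 78400 m / 1.03 m/s = 76120 s = 0.8810 d.
k_d L₀/(k_a−k_d) = 0.423×8.11/(1.93−0.423) = 3.431/1.507 = 2.276 mg/L.
e^(−k_d t) = e^(−0.423×0.8810) = 0.6889; e^(−k_a t) = e^(−1.93×0.8810) = 0.1826.
D = 2.276 × (0.6889 − 0.1826) + 1.36 × 0.1826 = 1.152 + 0.2484 = 1.401 mg/L.
DO = C_s − D = 8.59 − 1.401 = 7.189 mg/L.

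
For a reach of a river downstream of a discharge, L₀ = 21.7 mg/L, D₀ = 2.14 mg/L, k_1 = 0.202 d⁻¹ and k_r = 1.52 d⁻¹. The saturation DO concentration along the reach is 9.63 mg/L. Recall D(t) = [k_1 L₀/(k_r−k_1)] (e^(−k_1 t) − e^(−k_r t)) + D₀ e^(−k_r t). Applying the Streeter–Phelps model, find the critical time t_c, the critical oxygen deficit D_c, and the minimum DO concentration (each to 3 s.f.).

t_c ≈ 0.749 d; D_c ≈ 2.48 mg/L; min DO ≈ 7.15 mg/L

At the critical point dD/dt = 0, so k_1 L₀ e^(−k_1 t) = k_r D. Substituting D(t) from the Streeter–Phelps equation and solving for t gives
t_c = ln[(k_r/k_1)(1 − D₀(k_r−k_1)/(k_1 L₀))] / (k_r−k_1).
Here k_r−k_1 = 1.318 d⁻¹ and 1 − D₀(k_r−k_1)/(k_1 L₀) = 1 − 2.14×1.318/(0.202×21.7) = 0.3565, so
t_c = ln(7.525 × 0.3565) / 1.318 = 0.9869 / 1.318 = 0.7488 d.
D_c = (k_1/k_r) L₀ e^(−k_1 t_c) = (0.202/1.52) × 21.7 × e^(−0.202×0.7488) = 0.1329 × 21.7 × 0.8596 = 2.479 mg/L.
Minimum DO = C_s − D_c = 9.63 − 2.479 = 7.151 mg/L.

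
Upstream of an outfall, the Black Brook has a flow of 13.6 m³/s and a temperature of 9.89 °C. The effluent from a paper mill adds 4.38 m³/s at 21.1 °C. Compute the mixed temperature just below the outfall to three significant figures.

12.6 °C

Flow-weighted mixing: C = (Q_r C_r + Q_w C_w)/(Q_r + Q_w)
= (13.6×9.89 + 4.38×21.1)/(13.6 + 4.38) = 226.9/17.98 = 12.62 °C.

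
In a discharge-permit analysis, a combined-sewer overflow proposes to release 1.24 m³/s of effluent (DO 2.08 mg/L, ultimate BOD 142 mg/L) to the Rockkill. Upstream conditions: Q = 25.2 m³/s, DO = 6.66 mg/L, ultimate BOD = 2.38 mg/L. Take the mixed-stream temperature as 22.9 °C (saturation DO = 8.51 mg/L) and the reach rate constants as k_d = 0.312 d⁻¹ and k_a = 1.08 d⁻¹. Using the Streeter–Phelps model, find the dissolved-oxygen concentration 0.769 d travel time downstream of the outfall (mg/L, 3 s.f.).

DO ≈ 6.34 mg/L

Mixed DO = (25.2×6.66 + 1.24×2.08)/(25.2+1.24) = 170.4/26.44 = 6.445 mg/L.
Mixed L₀ = (25.2×2.38 + 1.24×142)/(26.44) = 236.1/26.44 = 8.928 mg/L.
Initial deficit D₀ = C_s − DO₀ = 8.51 − 6.445 = 2.065 mg/L.
D(0.769) = [0.312×8.928/(1.08−0.312)](e^(−0.312×0.769) − e^(−1.08×0.769)) + 2.065 e^(−1.08×0.769)
= 3.627 × (0.7867 − 0.4358) + 2.065 × 0.4358 = 2.172 mg/L.
DO = 8.51 − 2.172 = 6.338 mg/L.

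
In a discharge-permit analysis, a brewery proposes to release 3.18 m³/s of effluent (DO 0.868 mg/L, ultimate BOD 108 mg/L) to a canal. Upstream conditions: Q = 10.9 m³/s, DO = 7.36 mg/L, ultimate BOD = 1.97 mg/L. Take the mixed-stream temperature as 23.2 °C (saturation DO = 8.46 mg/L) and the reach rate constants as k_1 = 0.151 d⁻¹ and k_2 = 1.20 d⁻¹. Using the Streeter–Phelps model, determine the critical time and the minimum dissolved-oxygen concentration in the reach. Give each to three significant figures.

t_c ≈ 0.866 d; minimum DO ≈ 5.60 mg/L

Mixed DO = (10.9×7.36 + 3.18×0.868)/(10.9+3.18) = 82.98/14.08 = 5.894 mg/L.
Mixed L₀ = (10.9×1.97 + 3.18×108)/(14.08) = 364.9/14.08 = 25.92 mg/L.
Initial deficit D₀ = C_s − DO₀ = 8.46 − 5.894 = 2.566 mg/L.
t_c = (1/1.049) ln[(1.20/0.151)(1 − 2.566×1.049/(0.151×25.92))] = 0.9533 × ln(2.480) = 0.8660 d.
D_c = (0.151/1.20) × 25.92 × e^(−0.151×0.8660) = 0.1258 × 25.92 × 0.8774 = 2.861 mg/L.
Minimum DO = 8.46 − 2.861 = 5.599 mg/L.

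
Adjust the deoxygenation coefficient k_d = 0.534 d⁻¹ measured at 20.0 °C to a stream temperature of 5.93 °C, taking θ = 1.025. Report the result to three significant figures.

k_d ≈ 0.377 d⁻¹

k_d(T₂) = k_d(T₁) · θ^(T₂−T₁) = 0.534 × 1.025^(5.93−20.0)
= 0.534 × 1.025^-14.1 = 0.534 × 0.7065 = 0.3773 d⁻¹.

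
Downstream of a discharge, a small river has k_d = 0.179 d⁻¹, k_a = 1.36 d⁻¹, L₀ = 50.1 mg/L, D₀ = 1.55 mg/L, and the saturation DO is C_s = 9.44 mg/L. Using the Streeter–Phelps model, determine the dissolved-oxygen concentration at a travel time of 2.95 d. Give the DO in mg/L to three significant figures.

k_d L₀/(k_a−k_d) = 0.179×50.1/(1.36−0.179) = 8.968/1.181 = 7.593 mg/L.
e^(−k_d t) = e^(−0.179×2.950) = 0.5898; e^(−k_a t) = e^(−1.36×2.950) = 0.01810.
D = 7.593 × (0.5898 − 0.01810) + 1.55 × 0.01810 = 4.341 + 0.02805 = 4.369 mg/L.
DO = C_s − D = 9.44 − 4.369 = 5.071 mg/L.

DO ≈ 5.07 mg/L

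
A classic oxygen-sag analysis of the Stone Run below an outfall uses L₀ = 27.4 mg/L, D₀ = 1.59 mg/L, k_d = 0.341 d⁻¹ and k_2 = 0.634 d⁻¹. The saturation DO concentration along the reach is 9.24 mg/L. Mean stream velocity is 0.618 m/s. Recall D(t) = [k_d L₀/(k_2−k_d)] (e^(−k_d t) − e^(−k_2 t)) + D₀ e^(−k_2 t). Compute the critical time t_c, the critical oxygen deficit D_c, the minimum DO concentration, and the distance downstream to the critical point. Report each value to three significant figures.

t_c = [1/(k_2−k_d)] ln[(k_2/k_d)(1 − D₀(k_2−k_d)/(k_d L₀))]
= [1/(0.634−0.341)] ln[(0.634/0.341)(1 − 1.59×0.2930/(0.341×27.4))]
= (1/0.2930) ln[1.859 × 0.9501] = 3.413 × ln(1.767) = 3.413 × 0.5690 = 1.942 d.
D_c = (k_d/k_2) L₀ e^(−k_d t_c) = (0.341/0.634) × 27.4 × e^(−0.341×1.942) = 0.5379 × 27.4 × 0.5157 = 7.600 mg/L.
Minimum DO = C_s − D_c = 9.24 − 7.600 = 1.640 mg/L.
x_c = v t_c = 0.618 m/s × 1.942 d × 86400 s/d = 103700 m ≈ 104 km.

t_c ≈ 1.94 d; D_c ≈ 7.60 mg/L; min DO ≈ 1.64 mg/L; x_c ≈ 104 km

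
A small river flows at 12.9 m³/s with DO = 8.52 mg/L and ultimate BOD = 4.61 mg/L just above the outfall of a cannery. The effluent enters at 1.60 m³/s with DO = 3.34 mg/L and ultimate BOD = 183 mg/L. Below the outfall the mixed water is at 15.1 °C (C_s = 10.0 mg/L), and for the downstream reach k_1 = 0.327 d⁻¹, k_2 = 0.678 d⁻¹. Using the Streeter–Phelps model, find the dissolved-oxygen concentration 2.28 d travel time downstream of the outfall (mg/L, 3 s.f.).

Mixed DO = (12.9×8.52 + 1.60×3.34)/(12.9+1.60) = 115.3/14.50 = 7.948 mg/L.
Mixed L₀ = (12.9×4.61 + 1.60×183)/(14.50) = 352.3/14.50 = 24.29 mg/L.
Initial deficit D₀ = C_s − DO₀ = 10.0 − 7.948 = 2.052 mg/L.
D(2.28) = [0.327×24.29/(0.678−0.327)](e^(−0.327×2.28) − e^(−0.678×2.28)) + 2.052 e^(−0.678×2.28)
= 22.63 × (0.4745 − 0.2131) + 2.052 × 0.2131 = 6.352 mg/L.
DO = 10.0 − 6.352 = 3.648 mg/L.

DO ≈ 3.65 mg/L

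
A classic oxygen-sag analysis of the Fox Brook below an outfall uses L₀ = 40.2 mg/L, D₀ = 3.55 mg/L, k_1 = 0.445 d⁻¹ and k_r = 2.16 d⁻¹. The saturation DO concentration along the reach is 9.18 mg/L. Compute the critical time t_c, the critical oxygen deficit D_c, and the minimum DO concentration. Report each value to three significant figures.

t_c = [1/(k_r−k_1)] ln[(k_r/k_1)(1 − D₀(k_r−k_1)/(k_1 L₀))]
= [1/(2.16−0.445)] ln[(2.16/0.445)(1 − 3.55×1.715/(0.445×40.2))]
= (1/1.715) ln[4.854 × 0.6597] = 0.5831 × ln(3.202) = 0.5831 × 1.164 = 0.6786 d.
L(t_c) = L₀ e^(−k_1 t_c) = 40.2 × 0.7394 = 29.72 mg/L, and at the critical point k_r D_c = k_1 L, so D_c = (0.445/2.16) × 29.72 = 6.123 mg/L.
Minimum DO = C_s − D_c = 9.18 − 6.123 = 3.057 mg/L.

t_c ≈ 0.679 d; D_c ≈ 6.12 mg/L; min DO ≈ 3.06 mg/L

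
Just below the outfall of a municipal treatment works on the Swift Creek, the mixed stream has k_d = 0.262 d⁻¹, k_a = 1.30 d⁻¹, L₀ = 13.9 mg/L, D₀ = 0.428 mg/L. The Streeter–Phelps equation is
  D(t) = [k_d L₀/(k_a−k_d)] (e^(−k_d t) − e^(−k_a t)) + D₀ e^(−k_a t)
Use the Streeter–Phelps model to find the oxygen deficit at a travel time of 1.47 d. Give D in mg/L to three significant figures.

k_d L₀/(k_a−k_d) = 0.262×13.9/(1.30−0.262) = 3.642/1.038 = 3.508 mg/L.
e^(−k_d t) = e^(−0.262×1.470) = 0.6804; e^(−k_a t) = e^(−1.30×1.470) = 0.1479.
D = 3.508 × (0.6804 − 0.1479) + 0.428 × 0.1479 = 1.868 + 0.06332 = 1.931 mg/L.

D ≈ 1.93 mg/L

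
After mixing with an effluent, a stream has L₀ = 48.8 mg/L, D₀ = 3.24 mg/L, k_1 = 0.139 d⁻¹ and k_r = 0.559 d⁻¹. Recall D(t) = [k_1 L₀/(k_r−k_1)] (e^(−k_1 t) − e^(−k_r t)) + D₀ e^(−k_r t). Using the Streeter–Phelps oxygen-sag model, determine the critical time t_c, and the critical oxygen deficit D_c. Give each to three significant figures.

With k_r/k_1 = 4.022 and 1 − D₀(k_r−k_1)/(k_1 L₀) = 0.7994,
t_c = ln(4.022 × 0.7994) / (0.559 − 0.139) = ln(3.215) / 0.4200 = 1.168/0.4200 = 2.780 d.
D_c = (k_1/k_r) L₀ e^(−k_1 t_c) = (0.139/0.559) × 48.8 × e^(−0.139×2.780) = 0.2487 × 48.8 × 0.6794 = 8.245 mg/L.

t_c ≈ 2.78 d; D_c ≈ 8.24 mg/L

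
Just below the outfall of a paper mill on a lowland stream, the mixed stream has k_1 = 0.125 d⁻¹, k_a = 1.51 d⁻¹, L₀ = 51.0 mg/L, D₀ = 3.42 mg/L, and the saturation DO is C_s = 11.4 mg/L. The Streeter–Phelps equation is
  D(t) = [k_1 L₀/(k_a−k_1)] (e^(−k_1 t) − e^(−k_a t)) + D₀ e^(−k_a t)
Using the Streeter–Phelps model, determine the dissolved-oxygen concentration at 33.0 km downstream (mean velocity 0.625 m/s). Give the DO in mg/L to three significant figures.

DO ≈ 7.61 mg/L

Travel time t = x/v = 33.0 km / (0.625 m/s) = 33000 m / 0.625 m/s = 52800 s = 0.6111 d.
k_1 L₀/(k_a−k_1) = 0.125×51.0/(1.51−0.125) = 6.375/1.385 = 4.603 mg/L.
e^(−k_1 t) = e^(−0.125×0.6111) = 0.9265; e^(−k_a t) = e^(−1.51×0.6111) = 0.3974.
D = 4.603 × (0.9265 − 0.3974) + 3.42 × 0.3974 = 2.435 + 1.359 = 3.794 mg/L.
DO = C_s − D = 11.4 − 3.794 = 7.606 mg/L.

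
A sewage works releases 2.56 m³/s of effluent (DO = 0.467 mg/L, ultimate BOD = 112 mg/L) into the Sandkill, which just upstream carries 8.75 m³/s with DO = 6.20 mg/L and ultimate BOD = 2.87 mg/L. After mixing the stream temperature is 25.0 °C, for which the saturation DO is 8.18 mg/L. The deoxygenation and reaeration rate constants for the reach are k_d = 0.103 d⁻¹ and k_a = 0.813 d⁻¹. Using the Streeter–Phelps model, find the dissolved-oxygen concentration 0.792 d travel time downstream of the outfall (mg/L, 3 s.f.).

DO ≈ 4.87 mg/L

Mixed DO = (8.75×6.20 + 2.56×0.467)/(8.75+2.56) = 55.45/11.31 = 4.902 mg/L.
Mixed L₀ = (8.75×2.87 + 2.56×112)/(11.31) = 311.8/11.31 = 27.57 mg/L.
Initial deficit D₀ = C_s − DO₀ = 8.18 − 4.902 = 3.278 mg/L.
D(0.792) = [0.103×27.57/(0.813−0.103)](e^(−0.103×0.792) − e^(−0.813×0.792)) + 3.278 e^(−0.813×0.792)
= 4.000 × (0.9217 − 0.5252) + 3.278 × 0.5252 = 3.307 mg/L.
DO = 8.18 − 3.307 = 4.873 mg/L.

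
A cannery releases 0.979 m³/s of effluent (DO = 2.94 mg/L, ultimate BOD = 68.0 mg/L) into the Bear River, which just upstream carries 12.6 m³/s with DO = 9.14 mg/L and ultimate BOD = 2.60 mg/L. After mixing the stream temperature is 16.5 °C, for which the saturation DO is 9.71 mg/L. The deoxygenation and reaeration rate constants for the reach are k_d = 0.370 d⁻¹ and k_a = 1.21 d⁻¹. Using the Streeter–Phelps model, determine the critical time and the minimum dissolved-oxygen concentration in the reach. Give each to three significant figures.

t_c ≈ 0.959 d; minimum DO ≈ 8.14 mg/L

Mixed DO = (12.6×9.14 + 0.979×2.94)/(12.6+0.979) = 118.0/13.58 = 8.693 mg/L.
Mixed L₀ = (12.6×2.60 + 0.979×68.0)/(13.58) = 99.33/13.58 = 7.315 mg/L.
Initial deficit D₀ = C_s − DO₀ = 9.71 − 8.693 = 1.017 mg/L.
t_c = (1/0.8400) ln[(1.21/0.370)(1 − 1.017×0.8400/(0.370×7.315))] = 1.190 × ln(2.238) = 0.9591 d.
D_c = (0.370/1.21) × 7.315 × e^(−0.370×0.9591) = 0.3058 × 7.315 × 0.7013 = 1.569 mg/L.
Minimum DO = 9.71 − 1.569 = 8.141 mg/L.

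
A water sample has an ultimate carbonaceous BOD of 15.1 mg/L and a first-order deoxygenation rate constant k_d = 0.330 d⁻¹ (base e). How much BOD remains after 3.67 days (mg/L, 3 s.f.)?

L_t = L₀ e^(−k_d t) = 15.1 × e^(−0.330×3.67) = 15.1 × 0.2979 = 4.498 mg/L.

L ≈ 4.50 mg/L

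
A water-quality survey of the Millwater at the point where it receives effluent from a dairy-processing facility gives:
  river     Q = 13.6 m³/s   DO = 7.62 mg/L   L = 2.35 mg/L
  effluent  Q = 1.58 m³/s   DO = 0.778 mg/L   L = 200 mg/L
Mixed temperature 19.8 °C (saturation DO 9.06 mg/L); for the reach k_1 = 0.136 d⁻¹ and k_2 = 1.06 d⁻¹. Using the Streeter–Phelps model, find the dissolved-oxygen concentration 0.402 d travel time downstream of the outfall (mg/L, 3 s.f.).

Mixed DO = (13.6×7.62 + 1.58×0.778)/(13.6+1.58) = 104.9/15.18 = 6.908 mg/L.
Mixed L₀ = (13.6×2.35 + 1.58×200)/(15.18) = 348.0/15.18 = 22.92 mg/L.
Initial deficit D₀ = C_s − DO₀ = 9.06 − 6.908 = 2.152 mg/L.
D(0.402) = [0.136×22.92/(1.06−0.136)](e^(−0.136×0.402) − e^(−1.06×0.402)) + 2.152 e^(−1.06×0.402)
= 3.374 × (0.9468 − 0.6530) + 2.152 × 0.6530 = 2.397 mg/L.
DO = 9.06 − 2.397 = 6.663 mg/L.

DO ≈ 6.66 mg/L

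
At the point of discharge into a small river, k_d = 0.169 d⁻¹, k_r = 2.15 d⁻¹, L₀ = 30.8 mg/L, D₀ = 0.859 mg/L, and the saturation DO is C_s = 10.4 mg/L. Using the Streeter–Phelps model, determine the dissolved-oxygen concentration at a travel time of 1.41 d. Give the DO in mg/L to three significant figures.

k_d L₀/(k_r−k_d) = 0.169×30.8/(2.15−0.169) = 5.205/1.981 = 2.628 mg/L.
e^(−k_d t) = e^(−0.169×1.410) = 0.7880; e^(−k_r t) = e^(−2.15×1.410) = 0.04824.
D = 2.628 × (0.7880 − 0.04824) + 0.859 × 0.04824 = 1.944 + 0.04144 = 1.985 mg/L.
DO = C_s − D = 10.4 − 1.985 = 8.415 mg/L.

DO ≈ 8.41 mg/L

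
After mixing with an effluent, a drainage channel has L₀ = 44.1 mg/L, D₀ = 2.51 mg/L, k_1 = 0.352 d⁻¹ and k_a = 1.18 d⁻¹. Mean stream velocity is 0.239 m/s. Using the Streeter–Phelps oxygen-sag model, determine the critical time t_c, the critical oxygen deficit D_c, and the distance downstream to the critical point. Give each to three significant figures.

t_c = [1/(k_a−k_1)] ln[(k_a/k_1)(1 − D₀(k_a−k_1)/(k_1 L₀))]
= [1/(1.18−0.352)] ln[(1.18/0.352)(1 − 2.51×0.8280/(0.352×44.1))]
= (1/0.8280) ln[3.352 × 0.8661] = 1.208 × ln(2.903) = 1.208 × 1.066 = 1.287 d.
L(t_c) = L₀ e^(−k_1 t_c) = 44.1 × 0.6356 = 28.03 mg/L, and at the critical point k_a D_c = k_1 L, so D_c = (0.352/1.18) × 28.03 = 8.362 mg/L.
x_c = v t_c = 0.239 m/s × 1.287 d × 86400 s/d = 26580 m ≈ 26.6 km.

t_c ≈ 1.29 d; D_c ≈ 8.36 mg/L; x_c ≈ 26.6 km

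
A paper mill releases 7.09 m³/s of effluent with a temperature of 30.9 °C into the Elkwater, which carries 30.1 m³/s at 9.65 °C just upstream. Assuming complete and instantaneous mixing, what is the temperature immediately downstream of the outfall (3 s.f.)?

13.7 °C

Flow-weighted mixing: C = (Q_r C_r + Q_w C_w)/(Q_r + Q_w)
= (30.1×9.65 + 7.09×30.9)/(30.1 + 7.09) = 509.5/37.19 = 13.70 °C.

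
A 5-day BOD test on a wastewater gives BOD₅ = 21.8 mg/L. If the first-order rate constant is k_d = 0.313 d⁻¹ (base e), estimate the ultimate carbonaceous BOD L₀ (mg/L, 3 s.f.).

L₀ ≈ 27.6 mg/L

BOD₅ = L₀(1 − e^(−5k_d)) ⇒ L₀ = BOD₅ / (1 − e^(−5×0.313))
= 21.8 / (1 − 0.2091) = 21.8 / 0.7909 = 27.56 mg/L.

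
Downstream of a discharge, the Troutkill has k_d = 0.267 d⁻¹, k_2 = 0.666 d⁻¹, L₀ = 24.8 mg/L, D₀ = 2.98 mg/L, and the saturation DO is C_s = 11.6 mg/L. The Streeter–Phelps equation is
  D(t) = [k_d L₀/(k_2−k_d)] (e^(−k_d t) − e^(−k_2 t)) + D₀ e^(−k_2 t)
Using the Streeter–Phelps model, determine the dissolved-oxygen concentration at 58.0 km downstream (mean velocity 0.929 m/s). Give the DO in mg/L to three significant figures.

DO ≈ 6.33 mg/L

Travel time t = x/v = 58.0 km / (0.929 m/s) = 58000 m / 0.929 m/s = 62430 s = 0.7226 d.
k_d L₀/(k_2−k_d) = 0.267×24.8/(0.666−0.267) = 6.622/0.3990 = 16.60 mg/L.
e^(−k_d t) = e^(−0.267×0.7226) = 0.8245; e^(−k_2 t) = e^(−0.666×0.7226) = 0.6180.
D = 16.60 × (0.8245 − 0.6180) + 2.98 × 0.6180 = 3.427 + 1.842 = 5.269 mg/L.
DO = C_s − D = 11.6 − 5.269 = 6.331 mg/L.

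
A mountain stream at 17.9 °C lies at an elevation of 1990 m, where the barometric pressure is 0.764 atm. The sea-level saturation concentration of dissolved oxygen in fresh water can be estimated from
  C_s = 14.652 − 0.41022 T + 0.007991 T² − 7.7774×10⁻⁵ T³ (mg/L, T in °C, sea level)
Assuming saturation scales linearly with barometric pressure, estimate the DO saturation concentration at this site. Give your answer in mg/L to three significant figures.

C_s ≈ 7.20 mg/L

At sea level: C_s = 14.652 − 0.41022×17.9 + 0.007991×17.9² − 7.7774×10⁻⁵×17.9³ = 9.423 mg/L.
Pressure correction: C_s' = 9.423 × 0.764 = 7.199 mg/L.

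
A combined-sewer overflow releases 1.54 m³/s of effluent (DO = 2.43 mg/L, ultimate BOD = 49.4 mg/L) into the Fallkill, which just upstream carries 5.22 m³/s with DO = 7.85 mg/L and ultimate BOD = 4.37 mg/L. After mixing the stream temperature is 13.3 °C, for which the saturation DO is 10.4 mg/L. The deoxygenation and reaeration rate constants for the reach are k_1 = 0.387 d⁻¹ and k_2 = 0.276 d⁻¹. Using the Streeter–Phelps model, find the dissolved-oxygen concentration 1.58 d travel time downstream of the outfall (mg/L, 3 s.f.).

DO ≈ 2.65 mg/L

Mixed DO = (5.22×7.85 + 1.54×2.43)/(5.22+1.54) = 44.72/6.760 = 6.615 mg/L.
Mixed L₀ = (5.22×4.37 + 1.54×49.4)/(6.760) = 98.89/6.760 = 14.63 mg/L.
Initial deficit D₀ = C_s − DO₀ = 10.4 − 6.615 = 3.785 mg/L.
D(1.58) = [0.387×14.63/(0.276−0.387)](e^(−0.387×1.58) − e^(−0.276×1.58)) + 3.785 e^(−0.276×1.58)
= -51.00 × (0.5426 − 0.6466) + 3.785 × 0.6466 = 7.752 mg/L.
DO = 10.4 − 7.752 = 2.648 mg/L.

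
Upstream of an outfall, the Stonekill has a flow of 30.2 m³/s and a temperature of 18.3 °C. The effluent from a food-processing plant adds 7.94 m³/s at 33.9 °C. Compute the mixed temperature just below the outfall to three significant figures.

21.5 °C

Flow-weighted mixing: C = (Q_r C_r + Q_w C_w)/(Q_r + Q_w)
= (30.2×18.3 + 7.94×33.9)/(30.2 + 7.94) = 821.8/38.14 = 21.55 °C.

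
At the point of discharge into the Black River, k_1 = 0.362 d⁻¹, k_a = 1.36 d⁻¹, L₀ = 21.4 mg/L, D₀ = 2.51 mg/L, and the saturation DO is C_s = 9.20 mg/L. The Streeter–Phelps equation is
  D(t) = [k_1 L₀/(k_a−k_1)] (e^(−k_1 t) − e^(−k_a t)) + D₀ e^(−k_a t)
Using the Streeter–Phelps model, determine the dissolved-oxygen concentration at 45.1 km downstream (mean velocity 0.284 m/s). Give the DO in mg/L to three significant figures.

Travel time t = x/v = 45.1 km / (0.284 m/s) = 45100 m / 0.284 m/s = 158800 s = 1.838 d.
k_1 L₀/(k_a−k_1) = 0.362×21.4/(1.36−0.362) = 7.747/0.9980 = 7.762 mg/L.
e^(−k_1 t) = e^(−0.362×1.838) = 0.5141; e^(−k_a t) = e^(−1.36×1.838) = 0.08211.
D = 7.762 × (0.5141 − 0.08211) + 2.51 × 0.08211 = 3.353 + 0.2061 = 3.559 mg/L.
DO = C_s − D = 9.20 − 3.559 = 5.641 mg/L.

DO ≈ 5.64 mg/L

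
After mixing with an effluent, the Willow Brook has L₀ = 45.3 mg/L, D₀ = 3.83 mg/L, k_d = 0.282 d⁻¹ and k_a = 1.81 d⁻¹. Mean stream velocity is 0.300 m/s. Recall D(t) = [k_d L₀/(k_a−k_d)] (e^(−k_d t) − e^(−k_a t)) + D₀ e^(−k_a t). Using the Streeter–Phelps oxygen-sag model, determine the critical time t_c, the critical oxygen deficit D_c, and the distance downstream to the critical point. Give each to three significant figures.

With k_a/k_d = 6.418 and 1 − D₀(k_a−k_d)/(k_d L₀) = 0.5419,
t_c = ln(6.418 × 0.5419) / (1.81 − 0.282) = ln(3.478) / 1.528 = 1.246/1.528 = 0.8158 d.
D_c = (k_d/k_a) L₀ e^(−k_d t_c) = (0.282/1.81) × 45.3 × e^(−0.282×0.8158) = 0.1558 × 45.3 × 0.7945 = 5.607 mg/L.
x_c = v t_c = 0.300 m/s × 0.8158 d × 86400 s/d = 21140 m ≈ 21.1 km.

t_c ≈ 0.816 d; D_c ≈ 5.61 mg/L; x_c ≈ 21.1 km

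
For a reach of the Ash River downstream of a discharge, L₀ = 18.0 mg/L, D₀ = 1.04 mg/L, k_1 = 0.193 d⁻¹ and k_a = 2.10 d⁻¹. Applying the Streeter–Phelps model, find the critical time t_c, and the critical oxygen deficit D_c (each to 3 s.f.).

With k_a/k_1 = 10.88 and 1 − D₀(k_a−k_1)/(k_1 L₀) = 0.4291,
t_c = ln(10.88 × 0.4291) / (2.10 − 0.193) = ln(4.669) / 1.907 = 1.541/1.907 = 0.8081 d.
D_c = (k_1/k_a) L₀ e^(−k_1 t_c) = (0.193/2.10) × 18.0 × e^(−0.193×0.8081) = 0.09190 × 18.0 × 0.8556 = 1.415 mg/L.

t_c ≈ 0.808 d; D_c ≈ 1.42 mg/L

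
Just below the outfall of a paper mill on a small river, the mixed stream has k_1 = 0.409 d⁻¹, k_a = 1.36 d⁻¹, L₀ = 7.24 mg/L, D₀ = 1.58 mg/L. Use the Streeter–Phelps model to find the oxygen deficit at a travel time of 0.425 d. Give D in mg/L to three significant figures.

k_1 L₀/(k_a−k_1) = 0.409×7.24/(1.36−0.409) = 2.961/0.9510 = 3.114 mg/L.
e^(−k_1 t) = e^(−0.409×0.4250) = 0.8404; e^(−k_a t) = e^(−1.36×0.4250) = 0.5610.
D = 3.114 × (0.8404 − 0.5610) + 1.58 × 0.5610 = 0.8701 + 0.8864 = 1.756 mg/L.

D ≈ 1.76 mg/L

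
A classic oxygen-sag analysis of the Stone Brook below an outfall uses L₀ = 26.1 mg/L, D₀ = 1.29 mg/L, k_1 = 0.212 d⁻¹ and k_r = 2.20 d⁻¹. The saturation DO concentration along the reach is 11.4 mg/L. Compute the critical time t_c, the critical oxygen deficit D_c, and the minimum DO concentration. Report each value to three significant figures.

t_c = [1/(k_r−k_1)] ln[(k_r/k_1)(1 − D₀(k_r−k_1)/(k_1 L₀))]
= [1/(2.20−0.212)] ln[(2.20/0.212)(1 − 1.29×1.988/(0.212×26.1))]
= (1/1.988) ln[10.38 × 0.5365] = 0.5030 × ln(5.568) = 0.5030 × 1.717 = 0.8637 d.
D_c = (k_1/k_r) L₀ e^(−k_1 t_c) = (0.212/2.20) × 26.1 × e^(−0.212×0.8637) = 0.09636 × 26.1 × 0.8327 = 2.094 mg/L.
Minimum DO = C_s − D_c = 11.4 − 2.094 = 9.306 mg/L.

t_c ≈ 0.864 d; D_c ≈ 2.09 mg/L; min DO ≈ 9.31 mg/L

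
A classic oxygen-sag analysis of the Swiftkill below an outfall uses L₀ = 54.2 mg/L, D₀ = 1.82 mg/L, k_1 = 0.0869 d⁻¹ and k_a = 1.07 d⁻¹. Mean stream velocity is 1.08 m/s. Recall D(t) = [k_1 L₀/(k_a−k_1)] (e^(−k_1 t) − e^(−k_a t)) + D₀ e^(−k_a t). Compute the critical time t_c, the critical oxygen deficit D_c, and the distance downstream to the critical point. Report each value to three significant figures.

At the critical point dD/dt = 0, so k_1 L₀ e^(−k_1 t) = k_a D. Substituting D(t) from the Streeter–Phelps equation and solving for t gives
t_c = ln[(k_a/k_1)(1 − D₀(k_a−k_1)/(k_1 L₀))] / (k_a−k_1).
Here k_a−k_1 = 0.9831 d⁻¹ and 1 − D₀(k_a−k_1)/(k_1 L₀) = 1 − 1.82×0.9831/(0.0869×54.2) = 0.6201, so
t_c = ln(12.31 × 0.6201) / 0.9831 = 2.033 / 0.9831 = 2.068 d.
L(t_c) = L₀ e^(−k_1 t_c) = 54.2 × 0.8355 = 45.29 mg/L, and at the critical point k_a D_c = k_1 L, so D_c = (0.0869/1.07) × 45.29 = 3.678 mg/L.
x_c = v t_c = 1.08 m/s × 2.068 d × 86400 s/d = 192900 m ≈ 193 km.

t_c ≈ 2.07 d; D_c ≈ 3.68 mg/L; x_c ≈ 193 km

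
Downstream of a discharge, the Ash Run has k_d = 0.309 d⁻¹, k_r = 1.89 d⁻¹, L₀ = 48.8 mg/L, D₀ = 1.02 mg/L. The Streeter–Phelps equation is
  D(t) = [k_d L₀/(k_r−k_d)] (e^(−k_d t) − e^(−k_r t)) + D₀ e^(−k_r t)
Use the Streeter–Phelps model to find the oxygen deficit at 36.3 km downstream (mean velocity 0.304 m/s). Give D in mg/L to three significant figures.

D ≈ 5.60 mg/L

Travel time t = x/v = 36.3 km / (0.304 m/s) = 36300 m / 0.304 m/s = 119400 s = 1.382 d.
k_d L₀/(k_r−k_d) = 0.309×48.8/(1.89−0.309) = 15.08/1.581 = 9.538 mg/L.
e^(−k_d t) = e^(−0.309×1.382) = 0.6524; e^(−k_r t) = e^(−1.89×1.382) = 0.07338.
D = 9.538 × (0.6524 − 0.07338) + 1.02 × 0.07338 = 5.523 + 0.07485 = 5.598 mg/L.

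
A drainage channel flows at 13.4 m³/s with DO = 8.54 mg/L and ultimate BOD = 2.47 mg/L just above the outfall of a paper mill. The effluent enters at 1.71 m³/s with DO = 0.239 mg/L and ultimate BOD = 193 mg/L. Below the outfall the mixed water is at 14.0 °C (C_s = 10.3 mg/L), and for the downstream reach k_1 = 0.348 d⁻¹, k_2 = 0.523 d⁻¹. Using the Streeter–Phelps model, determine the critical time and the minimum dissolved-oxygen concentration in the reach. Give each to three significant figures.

Mixed DO = (13.4×8.54 + 1.71×0.239)/(13.4+1.71) = 114.8/15.11 = 7.601 mg/L.
Mixed L₀ = (13.4×2.47 + 1.71×193)/(15.11) = 363.1/15.11 = 24.03 mg/L.
Initial deficit D₀ = C_s − DO₀ = 10.3 − 7.601 = 2.699 mg/L.
t_c = (1/0.1750) ln[(0.523/0.348)(1 − 2.699×0.1750/(0.348×24.03))] = 5.714 × ln(1.418) = 1.996 d.
D_c = (0.348/0.523) × 24.03 × e^(−0.348×1.996) = 0.6654 × 24.03 × 0.4993 = 7.985 mg/L.
Minimum DO = 10.3 − 7.985 = 2.315 mg/L.

t_c ≈ 2.00 d; minimum DO ≈ 2.32 mg/L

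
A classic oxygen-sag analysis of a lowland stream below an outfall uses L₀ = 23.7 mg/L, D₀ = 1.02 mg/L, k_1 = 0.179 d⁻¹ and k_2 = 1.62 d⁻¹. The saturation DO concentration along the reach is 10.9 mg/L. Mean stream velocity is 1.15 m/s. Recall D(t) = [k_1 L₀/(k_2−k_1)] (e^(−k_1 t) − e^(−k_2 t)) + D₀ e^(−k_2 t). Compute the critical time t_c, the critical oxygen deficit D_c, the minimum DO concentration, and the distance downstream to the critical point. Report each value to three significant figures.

With k_2/k_1 = 9.050 and 1 − D₀(k_2−k_1)/(k_1 L₀) = 0.6535,
t_c = ln(9.050 × 0.6535) / (1.62 − 0.179) = ln(5.915) / 1.441 = 1.777/1.441 = 1.233 d.
D_c = (k_1/k_2) L₀ e^(−k_1 t_c) = (0.179/1.62) × 23.7 × e^(−0.179×1.233) = 0.1105 × 23.7 × 0.8019 = 2.100 mg/L.
Minimum DO = C_s − D_c = 10.9 − 2.100 = 8.800 mg/L.
x_c = v t_c = 1.15 m/s × 1.233 d × 86400 s/d = 122600 m ≈ 123 km.

t_c ≈ 1.23 d; D_c ≈ 2.10 mg/L; min DO ≈ 8.80 mg/L; x_c ≈ 123 km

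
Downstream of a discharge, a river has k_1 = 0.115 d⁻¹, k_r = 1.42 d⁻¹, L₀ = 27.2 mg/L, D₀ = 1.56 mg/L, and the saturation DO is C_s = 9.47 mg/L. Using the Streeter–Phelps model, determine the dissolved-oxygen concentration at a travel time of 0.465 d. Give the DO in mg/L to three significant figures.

k_1 L₀/(k_r−k_1) = 0.115×27.2/(1.42−0.115) = 3.128/1.305 = 2.397 mg/L.
e^(−k_1 t) = e^(−0.115×0.4650) = 0.9479; e^(−k_r t) = e^(−1.42×0.4650) = 0.5167.
D = 2.397 × (0.9479 − 0.5167) + 1.56 × 0.5167 = 1.034 + 0.8060 = 1.840 mg/L.
DO = C_s − D = 9.47 − 1.840 = 7.630 mg/L.

DO ≈ 7.63 mg/L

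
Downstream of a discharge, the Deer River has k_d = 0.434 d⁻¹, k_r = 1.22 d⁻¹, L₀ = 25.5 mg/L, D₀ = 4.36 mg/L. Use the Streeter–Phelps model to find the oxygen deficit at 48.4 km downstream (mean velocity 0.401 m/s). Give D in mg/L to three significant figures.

D ≈ 5.91 mg/L

Travel time t = x/v = 48.4 km / (0.401 m/s) = 48400 m / 0.401 m/s = 120700 s = 1.397 d.
k_d L₀/(k_r−k_d) = 0.434×25.5/(1.22−0.434) = 11.07/0.7860 = 14.08 mg/L.
e^(−k_d t) = e^(−0.434×1.397) = 0.5454; e^(−k_r t) = e^(−1.22×1.397) = 0.1819.
D = 14.08 × (0.5454 − 0.1819) + 4.36 × 0.1819 = 5.118 + 0.7931 = 5.911 mg/L.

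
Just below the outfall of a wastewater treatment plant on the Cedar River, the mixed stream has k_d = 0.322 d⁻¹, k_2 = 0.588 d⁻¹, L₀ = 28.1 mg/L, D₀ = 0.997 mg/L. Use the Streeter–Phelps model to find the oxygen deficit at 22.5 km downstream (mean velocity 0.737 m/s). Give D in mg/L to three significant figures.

D ≈ 3.53 mg/L

Travel time t = x/v = 22.5 km / (0.737 m/s) = 22500 m / 0.737 m/s = 30530 s = 0.3533 d.
k_d L₀/(k_2−k_d) = 0.322×28.1/(0.588−0.322) = 9.048/0.2660 = 34.02 mg/L.
e^(−k_d t) = e^(−0.322×0.3533) = 0.8925; e^(−k_2 t) = e^(−0.588×0.3533) = 0.8124.
D = 34.02 × (0.8925 − 0.8124) + 0.997 × 0.8124 = 2.723 + 0.8100 = 3.533 mg/L.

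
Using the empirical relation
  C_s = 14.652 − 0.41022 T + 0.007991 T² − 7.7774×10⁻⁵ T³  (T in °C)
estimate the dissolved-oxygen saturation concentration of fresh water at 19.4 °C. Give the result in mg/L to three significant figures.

C_s ≈ 9.13 mg/L

C_s = 14.652 − 0.41022×19.4 + 0.007991×19.4² − 7.7774×10⁻⁵×19.4³ = 9.133 mg/L.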